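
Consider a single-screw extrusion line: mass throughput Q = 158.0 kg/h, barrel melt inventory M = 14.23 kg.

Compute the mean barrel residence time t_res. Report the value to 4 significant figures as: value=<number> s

value=324.2 s

Throughput in SI: Q_s = 158.0 kg/h ÷ 3600 s/h = 0.0438889 kg/s
Mean residence time: t_res = M/Q_s = 14.23 kg / 0.0438889 kg/s = 324.228 s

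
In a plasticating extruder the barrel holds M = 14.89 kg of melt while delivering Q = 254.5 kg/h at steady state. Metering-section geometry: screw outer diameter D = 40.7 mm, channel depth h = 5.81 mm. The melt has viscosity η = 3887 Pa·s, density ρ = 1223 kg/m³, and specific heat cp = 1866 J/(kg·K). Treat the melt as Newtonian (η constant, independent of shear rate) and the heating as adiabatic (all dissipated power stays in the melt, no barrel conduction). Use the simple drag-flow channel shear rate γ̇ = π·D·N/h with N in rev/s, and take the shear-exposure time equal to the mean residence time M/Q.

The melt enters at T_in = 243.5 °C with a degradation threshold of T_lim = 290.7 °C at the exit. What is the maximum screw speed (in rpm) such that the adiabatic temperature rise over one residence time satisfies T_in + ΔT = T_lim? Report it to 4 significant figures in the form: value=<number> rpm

value=31.27 rpm

Convert throughput: Q = 254.5 kg/h = 254.5/3600 = 0.0706944 kg/s
t_res = M / Q_s = 14.89 / 0.0706944 = 210.625 s
Geometry in SI: D = 40.7 mm → 0.0407 m, h = 5.81 mm → 0.00581 m
ΔT_a = T_lim − T_in = 290.7 − 243.5 = 47.2 K
γ̇_max² = ΔT_a·ρ·cp / (η·t_res) = [47.2 × 1223 × 1866] / [3887 × 210.625] = 131.57 s⁻²
γ̇_max = sqrt(131.57) = 11.4704 s⁻¹
Solve γ̇ = πDN/h for N: N_max = γ̇_max·h/(π·D) = 11.4704 × 0.00581 / (π × 0.0407) = 0.521207 rev/s = 31.2724 rpm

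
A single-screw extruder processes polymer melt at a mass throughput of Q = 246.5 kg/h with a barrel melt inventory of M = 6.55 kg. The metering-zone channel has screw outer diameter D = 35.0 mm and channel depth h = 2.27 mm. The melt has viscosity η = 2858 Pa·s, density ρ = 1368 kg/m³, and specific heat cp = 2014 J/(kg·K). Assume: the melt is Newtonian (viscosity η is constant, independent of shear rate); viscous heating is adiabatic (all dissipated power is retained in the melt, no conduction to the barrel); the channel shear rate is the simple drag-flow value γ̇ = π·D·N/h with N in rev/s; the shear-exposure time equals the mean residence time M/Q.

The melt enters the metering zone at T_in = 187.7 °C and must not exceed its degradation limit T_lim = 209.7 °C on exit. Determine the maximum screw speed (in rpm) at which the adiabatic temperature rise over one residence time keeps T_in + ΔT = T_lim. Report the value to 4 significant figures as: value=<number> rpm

value=18.44 rpm

Q_s = Q / 3600 = 246.5 / 3600 = 0.0684722 kg/s
Mean residence time: t_res = M/Q_s = 6.55 kg / 0.0684722 kg/s = 95.6592 s
D = 35.0 mm = 0.035 m;  h = 2.27 mm = 0.00227 m
Allowable rise: ΔT_a = T_lim − T_in = 209.7 − 187.7 = 22 K
γ̇_max² = ΔT_a·ρ·cp / (η·t_res) = [22 × 1368 × 2014] / [2858 × 95.6592] = 221.707 s⁻²
γ̇_max = √221.707 = 14.8898 s⁻¹
N_max = γ̇_max·h / (π·D) = 14.8898 · 0.00227 / (π · 0.035) = 0.307396 rev/s = 18.4437 rpm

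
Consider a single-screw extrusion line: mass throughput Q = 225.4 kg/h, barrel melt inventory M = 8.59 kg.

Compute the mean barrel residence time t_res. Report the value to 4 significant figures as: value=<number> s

value=137.2 s

Throughput in SI: Q_s = 225.4 kg/h ÷ 3600 s/h = 0.0626111 kg/s
Mean residence time: t_res = M/Q_s = 8.59 kg / 0.0626111 kg/s = 137.196 s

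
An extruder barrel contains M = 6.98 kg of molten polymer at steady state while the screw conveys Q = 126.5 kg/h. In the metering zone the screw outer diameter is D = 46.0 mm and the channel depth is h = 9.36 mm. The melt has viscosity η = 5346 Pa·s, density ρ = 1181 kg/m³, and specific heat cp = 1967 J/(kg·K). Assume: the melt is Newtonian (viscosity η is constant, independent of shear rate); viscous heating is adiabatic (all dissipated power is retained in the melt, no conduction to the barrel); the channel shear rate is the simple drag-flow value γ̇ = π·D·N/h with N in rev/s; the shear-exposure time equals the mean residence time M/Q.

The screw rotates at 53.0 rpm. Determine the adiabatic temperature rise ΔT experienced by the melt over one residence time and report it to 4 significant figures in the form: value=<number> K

value=85.03 K

Convert throughput: Q = 126.5 kg/h = 126.5/3600 = 0.0351389 kg/s
t_res = M / Q_s = 6.98 / 0.0351389 = 198.64 s
Convert to SI: D = 0.046 m, h = 0.00936 m, N = 53.0/60 = 0.883333 rev/s
γ̇ = π D N / h = (π)(0.046)(0.883333) / 0.00936 = 13.6382 s⁻¹
ΔT = η·γ̇²·t_res / (ρ·cp) = 5346 · (13.6382)² · 198.64 / (1181 · 1967) = 85.0266 K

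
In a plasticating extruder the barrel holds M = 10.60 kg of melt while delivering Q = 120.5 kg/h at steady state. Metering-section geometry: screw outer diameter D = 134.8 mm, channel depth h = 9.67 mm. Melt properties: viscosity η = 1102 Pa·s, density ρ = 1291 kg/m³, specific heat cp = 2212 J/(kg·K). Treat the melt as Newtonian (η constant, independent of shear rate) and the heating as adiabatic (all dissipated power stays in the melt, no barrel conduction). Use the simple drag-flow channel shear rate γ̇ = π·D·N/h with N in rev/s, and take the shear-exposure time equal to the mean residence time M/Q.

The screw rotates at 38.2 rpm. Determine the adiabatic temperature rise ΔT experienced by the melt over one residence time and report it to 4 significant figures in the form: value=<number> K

value=95.00 K

Convert throughput: Q = 120.5 kg/h = 120.5/3600 = 0.0334722 kg/s
t_res = M / Q_s = 10.60 / 0.0334722 = 316.68 s
Convert to SI: D = 0.1348 m, h = 0.00967 m, N = 38.2/60 = 0.636667 rev/s
γ̇ = π·D·N / h = π · 0.1348 · 0.636667 / 0.00967 = 27.8821 s⁻¹
ΔT = η·γ̇²·t_res/(ρ·cp) = [1102 × 27.8821² × 316.68] / [1291 × 2212] = 95.0041 K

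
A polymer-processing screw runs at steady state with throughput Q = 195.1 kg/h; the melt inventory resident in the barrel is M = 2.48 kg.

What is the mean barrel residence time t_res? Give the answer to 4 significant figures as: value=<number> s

Q_s = Q / 3600 = 195.1 / 3600 = 0.0541944 kg/s
Mean residence time: t_res = M/Q_s = 2.48 kg / 0.0541944 kg/s = 45.7611 s

value=45.76 s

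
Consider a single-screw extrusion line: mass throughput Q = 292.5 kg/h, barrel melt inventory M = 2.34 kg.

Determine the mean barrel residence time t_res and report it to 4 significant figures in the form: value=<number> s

value=28.80 s

Q_s = Q / 3600 = 292.5 / 3600 = 0.08125 kg/s
t_res = M / Q_s = 2.34 / 0.08125 = 28.8 s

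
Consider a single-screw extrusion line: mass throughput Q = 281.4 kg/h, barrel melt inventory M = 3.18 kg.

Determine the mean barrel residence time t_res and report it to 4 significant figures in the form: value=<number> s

Throughput in SI: Q_s = 281.4 kg/h ÷ 3600 s/h = 0.0781667 kg/s
t_res = M / Q_s = 3.18 ÷ 0.0781667 = 40.6823 s

value=40.68 s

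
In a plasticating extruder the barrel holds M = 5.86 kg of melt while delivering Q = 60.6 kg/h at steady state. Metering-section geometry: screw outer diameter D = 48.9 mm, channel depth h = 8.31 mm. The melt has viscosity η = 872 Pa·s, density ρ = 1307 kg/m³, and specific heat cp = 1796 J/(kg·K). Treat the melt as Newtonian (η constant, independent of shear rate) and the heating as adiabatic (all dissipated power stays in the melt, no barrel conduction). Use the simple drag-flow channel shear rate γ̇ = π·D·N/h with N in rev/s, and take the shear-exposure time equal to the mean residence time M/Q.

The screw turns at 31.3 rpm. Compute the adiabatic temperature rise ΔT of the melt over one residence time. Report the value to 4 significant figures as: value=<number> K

Q_s = Q / 3600 = 60.6 / 3600 = 0.0168333 kg/s
t_res = M / Q_s = 5.86 / 0.0168333 = 348.119 s
Convert to SI: D = 0.0489 m, h = 0.00831 m, N = 31.3/60 = 0.521667 rev/s
γ̇ = π D N / h = (π)(0.0489)(0.521667) / 0.00831 = 9.64386 s⁻¹
ΔT = η·γ̇²·t_res / (ρ·cp) = 872 · (9.64386)² · 348.119 / (1307 · 1796) = 12.0272 K

value=12.03 K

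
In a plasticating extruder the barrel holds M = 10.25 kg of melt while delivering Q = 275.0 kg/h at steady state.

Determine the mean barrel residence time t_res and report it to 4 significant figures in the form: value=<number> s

Convert throughput: Q = 275.0 kg/h = 275.0/3600 = 0.0763889 kg/s
t_res = M / Q_s = 10.25 ÷ 0.0763889 = 134.182 s

value=134.2 s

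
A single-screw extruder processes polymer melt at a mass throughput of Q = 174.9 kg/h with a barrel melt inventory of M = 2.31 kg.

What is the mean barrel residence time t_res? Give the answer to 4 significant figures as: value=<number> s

value=47.55 s

Convert throughput: Q = 174.9 kg/h = 174.9/3600 = 0.0485833 kg/s
t_res = M / Q_s = 2.31 / 0.0485833 = 47.5472 s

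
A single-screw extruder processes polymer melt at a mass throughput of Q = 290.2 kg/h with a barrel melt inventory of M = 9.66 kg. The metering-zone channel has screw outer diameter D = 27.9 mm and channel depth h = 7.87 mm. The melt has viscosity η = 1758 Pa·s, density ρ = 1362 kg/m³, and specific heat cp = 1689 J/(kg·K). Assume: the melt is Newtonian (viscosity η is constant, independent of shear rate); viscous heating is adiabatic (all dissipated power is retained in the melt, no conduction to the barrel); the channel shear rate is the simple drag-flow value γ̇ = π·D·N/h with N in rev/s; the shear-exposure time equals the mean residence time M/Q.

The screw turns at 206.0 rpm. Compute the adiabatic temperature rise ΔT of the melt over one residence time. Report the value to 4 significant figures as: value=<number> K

value=133.9 K

Convert throughput: Q = 290.2 kg/h = 290.2/3600 = 0.0806111 kg/s
t_res = M / Q_s = 9.66 / 0.0806111 = 119.835 s
Geometry in metres: D = 27.9 mm → 0.0279 m, h = 7.87 mm → 0.00787 m; screw speed N = 206.0 rpm = 3.43333 rev/s
γ̇ = π D N / h = (π)(0.0279)(3.43333) / 0.00787 = 38.238 s⁻¹
Adiabatic rise: ΔT = η γ̇² t_res / (ρ cp) = 1758·(38.238)²·119.835 / (1362·1689) = 133.901 K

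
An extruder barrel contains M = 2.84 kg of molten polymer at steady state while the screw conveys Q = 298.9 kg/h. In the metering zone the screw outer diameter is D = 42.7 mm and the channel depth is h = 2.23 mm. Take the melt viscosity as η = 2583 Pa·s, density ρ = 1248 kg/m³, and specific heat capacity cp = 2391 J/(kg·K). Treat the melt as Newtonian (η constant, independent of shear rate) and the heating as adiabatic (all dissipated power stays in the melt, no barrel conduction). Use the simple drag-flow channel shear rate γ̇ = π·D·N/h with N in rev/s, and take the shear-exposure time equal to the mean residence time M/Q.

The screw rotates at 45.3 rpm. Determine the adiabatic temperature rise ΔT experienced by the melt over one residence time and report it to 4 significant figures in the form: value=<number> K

Convert throughput: Q = 298.9 kg/h = 298.9/3600 = 0.0830278 kg/s
t_res = M / Q_s = 2.84 / 0.0830278 = 34.2054 s
Convert to SI: D = 0.0427 m, h = 0.00223 m, N = 45.3/60 = 0.755 rev/s
γ̇ = π D N / h = (π)(0.0427)(0.755) / 0.00223 = 45.4171 s⁻¹
ΔT = η·γ̇²·t_res / (ρ·cp) = 2583 · (45.4171)² · 34.2054 / (1248 · 2391) = 61.0752 K

value=61.08 K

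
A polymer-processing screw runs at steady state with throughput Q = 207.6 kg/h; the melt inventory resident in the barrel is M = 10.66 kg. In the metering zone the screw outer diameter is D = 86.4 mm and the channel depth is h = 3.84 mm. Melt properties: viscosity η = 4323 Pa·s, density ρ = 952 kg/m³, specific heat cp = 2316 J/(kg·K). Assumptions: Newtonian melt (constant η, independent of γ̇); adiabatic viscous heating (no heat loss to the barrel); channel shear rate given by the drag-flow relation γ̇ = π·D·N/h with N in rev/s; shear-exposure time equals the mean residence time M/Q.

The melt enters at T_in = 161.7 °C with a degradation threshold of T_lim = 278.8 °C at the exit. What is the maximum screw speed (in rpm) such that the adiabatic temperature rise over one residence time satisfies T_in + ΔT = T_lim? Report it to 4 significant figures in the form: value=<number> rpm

Q_s = Q / 3600 = 207.6 / 3600 = 0.0576667 kg/s
t_res = M / Q_s = 10.66 / 0.0576667 = 184.855 s
Convert to metres: D = 0.0864 m, h = 0.00384 m
ΔT_a = T_lim − T_in = 278.8 °C − 161.7 °C = 117.1 K
Invert ΔT = ηγ̇²t_res/(ρcp) for γ̇: γ̇_max² = ΔT_a ρ cp / (η t_res) = 117.1·952·2316 / (4323·184.855) = 323.084 s⁻²
Take the square root: γ̇_max = √(323.084) = 17.9745 s⁻¹
N_max = γ̇_max h / (πD) = 17.9745·0.00384/(π·0.0864) = 0.254288 rev/s → ×60 = 15.2573 rpm

value=15.26 rpm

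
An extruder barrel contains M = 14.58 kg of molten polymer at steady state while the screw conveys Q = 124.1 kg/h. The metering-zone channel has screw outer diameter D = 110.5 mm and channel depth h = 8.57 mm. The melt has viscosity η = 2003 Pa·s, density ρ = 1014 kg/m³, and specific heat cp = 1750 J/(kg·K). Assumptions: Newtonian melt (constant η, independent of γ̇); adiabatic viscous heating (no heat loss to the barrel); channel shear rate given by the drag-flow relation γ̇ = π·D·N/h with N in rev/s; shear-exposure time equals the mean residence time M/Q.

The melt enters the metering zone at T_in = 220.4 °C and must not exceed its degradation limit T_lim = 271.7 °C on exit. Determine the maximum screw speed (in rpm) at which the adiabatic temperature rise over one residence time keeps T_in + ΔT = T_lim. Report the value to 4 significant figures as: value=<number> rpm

value=15.35 rpm

Throughput in SI: Q_s = 124.1 kg/h ÷ 3600 s/h = 0.0344722 kg/s
t_res = M / Q_s = 14.58 / 0.0344722 = 422.949 s
Convert to metres: D = 0.1105 m, h = 0.00857 m
ΔT_a = T_lim − T_in = 271.7 °C − 220.4 °C = 51.3 K
Invert ΔT = ηγ̇²t_res/(ρcp) for γ̇: γ̇_max² = ΔT_a ρ cp / (η t_res) = 51.3·1014·1750 / (2003·422.949) = 107.454 s⁻²
γ̇_max = √107.454 = 10.366 s⁻¹
Solve γ̇ = πDN/h for N: N_max = γ̇_max·h/(π·D) = 10.366 × 0.00857 / (π × 0.1105) = 0.255906 rev/s = 15.3544 rpm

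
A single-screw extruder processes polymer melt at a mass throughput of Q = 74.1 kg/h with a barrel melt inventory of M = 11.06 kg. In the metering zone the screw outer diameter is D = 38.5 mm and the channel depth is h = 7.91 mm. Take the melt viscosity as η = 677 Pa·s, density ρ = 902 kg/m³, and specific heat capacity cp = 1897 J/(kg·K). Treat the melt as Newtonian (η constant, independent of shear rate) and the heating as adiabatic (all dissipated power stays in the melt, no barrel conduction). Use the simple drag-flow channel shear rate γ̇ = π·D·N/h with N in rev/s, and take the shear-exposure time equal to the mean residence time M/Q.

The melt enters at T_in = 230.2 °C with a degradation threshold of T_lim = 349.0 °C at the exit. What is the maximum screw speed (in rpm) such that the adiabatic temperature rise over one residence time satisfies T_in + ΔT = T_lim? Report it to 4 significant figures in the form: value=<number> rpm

Q_s = Q / 3600 = 74.1 / 3600 = 0.0205833 kg/s
t_res = M / Q_s = 11.06 ÷ 0.0205833 = 537.328 s
Convert to metres: D = 0.0385 m, h = 0.00791 m
ΔT_a = T_lim − T_in = 349.0 °C − 230.2 °C = 118.8 K
Invert ΔT = ηγ̇²t_res/(ρcp) for γ̇: γ̇_max² = ΔT_a ρ cp / (η t_res) = 118.8·902·1897 / (677·537.328) = 558.807 s⁻²
Take the square root: γ̇_max = √(558.807) = 23.6391 s⁻¹
N_max = γ̇_max·h / (π·D) = 23.6391 · 0.00791 / (π · 0.0385) = 1.54596 rev/s = 92.7573 rpm

value=92.76 rpm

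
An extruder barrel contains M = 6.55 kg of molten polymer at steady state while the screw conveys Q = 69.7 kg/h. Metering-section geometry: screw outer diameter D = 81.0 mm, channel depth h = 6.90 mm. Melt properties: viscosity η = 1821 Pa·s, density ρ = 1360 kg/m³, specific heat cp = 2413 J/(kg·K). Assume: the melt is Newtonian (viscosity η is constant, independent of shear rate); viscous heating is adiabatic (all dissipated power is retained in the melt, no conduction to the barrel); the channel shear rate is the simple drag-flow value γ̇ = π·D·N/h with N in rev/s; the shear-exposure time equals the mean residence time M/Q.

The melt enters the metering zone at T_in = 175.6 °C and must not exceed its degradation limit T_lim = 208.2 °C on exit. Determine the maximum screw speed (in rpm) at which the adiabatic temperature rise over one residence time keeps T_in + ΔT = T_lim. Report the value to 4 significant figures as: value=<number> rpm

value=21.44 rpm

Throughput in SI: Q_s = 69.7 kg/h ÷ 3600 s/h = 0.0193611 kg/s
Mean residence time: t_res = M/Q_s = 6.55 kg / 0.0193611 kg/s = 338.307 s
Convert to metres: D = 0.081 m, h = 0.0069 m
Allowable rise: ΔT_a = T_lim − T_in = 208.2 − 175.6 = 32.6 K
γ̇_max² = ΔT_a·ρ·cp/(η·t_res) = 32.6·1360·2413/(1821·338.307) = 173.657 s⁻²
Take the square root: γ̇_max = √(173.657) = 13.1779 s⁻¹
Solve γ̇ = πDN/h for N: N_max = γ̇_max·h/(π·D) = 13.1779 × 0.0069 / (π × 0.081) = 0.357323 rev/s = 21.4394 rpm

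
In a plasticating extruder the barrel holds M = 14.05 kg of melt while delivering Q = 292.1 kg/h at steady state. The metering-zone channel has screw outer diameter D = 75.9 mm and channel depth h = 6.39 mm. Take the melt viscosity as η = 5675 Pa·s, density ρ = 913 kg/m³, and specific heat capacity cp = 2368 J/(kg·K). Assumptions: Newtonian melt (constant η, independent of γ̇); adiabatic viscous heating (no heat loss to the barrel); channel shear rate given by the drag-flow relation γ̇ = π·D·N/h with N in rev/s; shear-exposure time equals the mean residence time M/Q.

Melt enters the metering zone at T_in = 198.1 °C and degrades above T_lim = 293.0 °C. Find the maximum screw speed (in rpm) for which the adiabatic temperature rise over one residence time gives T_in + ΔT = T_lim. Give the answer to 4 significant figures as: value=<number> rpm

Q_s = Q / 3600 = 292.1 / 3600 = 0.0811389 kg/s
Mean residence time: t_res = M/Q_s = 14.05 kg / 0.0811389 kg/s = 173.16 s
Geometry in SI: D = 75.9 mm → 0.0759 m, h = 6.39 mm → 0.00639 m
ΔT_a = T_lim − T_in = 293.0 °C − 198.1 °C = 94.9 K
γ̇_max² = ΔT_a·ρ·cp/(η·t_res) = 94.9·913·2368/(5675·173.16) = 208.788 s⁻²
Take the square root: γ̇_max = √(208.788) = 14.4495 s⁻¹
N_max = γ̇_max h / (πD) = 14.4495·0.00639/(π·0.0759) = 0.387224 rev/s → ×60 = 23.2334 rpm

value=23.23 rpm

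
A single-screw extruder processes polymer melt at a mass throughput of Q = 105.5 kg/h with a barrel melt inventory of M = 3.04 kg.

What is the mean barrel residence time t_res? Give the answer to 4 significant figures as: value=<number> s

Convert throughput: Q = 105.5 kg/h = 105.5/3600 = 0.0293056 kg/s
Mean residence time: t_res = M/Q_s = 3.04 kg / 0.0293056 kg/s = 103.735 s

value=103.7 s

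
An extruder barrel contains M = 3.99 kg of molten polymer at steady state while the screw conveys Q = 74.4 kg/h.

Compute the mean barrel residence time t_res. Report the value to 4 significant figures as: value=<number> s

value=193.1 s

Q_s = Q / 3600 = 74.4 / 3600 = 0.0206667 kg/s
t_res = M / Q_s = 3.99 ÷ 0.0206667 = 193.065 s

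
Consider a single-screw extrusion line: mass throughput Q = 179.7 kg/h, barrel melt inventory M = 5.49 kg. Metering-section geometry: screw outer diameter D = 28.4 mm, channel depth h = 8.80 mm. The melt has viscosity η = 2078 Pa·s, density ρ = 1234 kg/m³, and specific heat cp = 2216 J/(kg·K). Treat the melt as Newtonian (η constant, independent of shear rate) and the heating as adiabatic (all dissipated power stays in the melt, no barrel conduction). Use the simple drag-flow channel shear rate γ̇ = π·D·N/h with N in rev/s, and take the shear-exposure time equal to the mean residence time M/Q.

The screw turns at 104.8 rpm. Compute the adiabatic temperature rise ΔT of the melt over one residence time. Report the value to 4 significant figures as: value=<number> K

value=26.21 K

Convert throughput: Q = 179.7 kg/h = 179.7/3600 = 0.0499167 kg/s
t_res = M / Q_s = 5.49 / 0.0499167 = 109.983 s
Convert to SI: D = 0.0284 m, h = 0.0088 m, N = 104.8/60 = 1.74667 rev/s
γ̇ = π·D·N / h = π · 0.0284 · 1.74667 / 0.0088 = 17.7091 s⁻¹
ΔT = η·γ̇²·t_res / (ρ·cp) = 2078 · (17.7091)² · 109.983 / (1234 · 2216) = 26.2107 K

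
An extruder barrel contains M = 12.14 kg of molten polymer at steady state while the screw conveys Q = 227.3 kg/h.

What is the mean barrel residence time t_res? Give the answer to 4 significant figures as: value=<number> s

value=192.3 s

Convert throughput: Q = 227.3 kg/h = 227.3/3600 = 0.0631389 kg/s
Mean residence time: t_res = M/Q_s = 12.14 kg / 0.0631389 kg/s = 192.275 s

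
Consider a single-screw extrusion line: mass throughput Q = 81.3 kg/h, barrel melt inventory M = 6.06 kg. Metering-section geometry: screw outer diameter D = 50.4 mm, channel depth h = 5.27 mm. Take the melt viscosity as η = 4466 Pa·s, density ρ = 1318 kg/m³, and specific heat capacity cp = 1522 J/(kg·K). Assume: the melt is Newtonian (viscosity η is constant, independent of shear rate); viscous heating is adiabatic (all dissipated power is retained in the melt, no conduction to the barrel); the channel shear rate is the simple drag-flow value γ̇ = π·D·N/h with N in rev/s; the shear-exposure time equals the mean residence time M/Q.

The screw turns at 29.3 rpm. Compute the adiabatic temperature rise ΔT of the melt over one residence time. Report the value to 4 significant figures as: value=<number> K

Throughput in SI: Q_s = 81.3 kg/h ÷ 3600 s/h = 0.0225833 kg/s
t_res = M / Q_s = 6.06 ÷ 0.0225833 = 268.339 s
Convert to SI: D = 0.0504 m, h = 0.00527 m, N = 29.3/60 = 0.488333 rev/s
γ̇ = π D N / h = (π)(0.0504)(0.488333) / 0.00527 = 14.6719 s⁻¹
ΔT = η·γ̇²·t_res/(ρ·cp) = [4466 × 14.6719² × 268.339] / [1318 × 1522] = 128.601 K

value=128.6 K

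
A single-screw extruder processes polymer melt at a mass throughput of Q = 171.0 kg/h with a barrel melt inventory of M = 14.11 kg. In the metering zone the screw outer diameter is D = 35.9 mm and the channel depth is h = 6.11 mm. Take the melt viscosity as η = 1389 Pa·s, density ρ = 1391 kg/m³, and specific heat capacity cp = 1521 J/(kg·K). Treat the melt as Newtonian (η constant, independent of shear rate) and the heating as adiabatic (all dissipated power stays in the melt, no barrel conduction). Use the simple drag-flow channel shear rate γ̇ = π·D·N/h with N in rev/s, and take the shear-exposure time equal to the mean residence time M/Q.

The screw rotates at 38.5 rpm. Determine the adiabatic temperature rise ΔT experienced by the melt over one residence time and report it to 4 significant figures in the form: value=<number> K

Q_s = Q / 3600 = 171.0 / 3600 = 0.0475 kg/s
Mean residence time: t_res = M/Q_s = 14.11 kg / 0.0475 kg/s = 297.053 s
Geometry in metres: D = 35.9 mm → 0.0359 m, h = 6.11 mm → 0.00611 m; screw speed N = 38.5 rpm = 0.641667 rev/s
Shear rate: γ̇ = πDN/h = π·0.0359·0.641667/0.00611 = 11.8444 s⁻¹
ΔT = η·γ̇²·t_res / (ρ·cp) = 1389 · (11.8444)² · 297.053 / (1391 · 1521) = 27.3593 K

value=27.36 K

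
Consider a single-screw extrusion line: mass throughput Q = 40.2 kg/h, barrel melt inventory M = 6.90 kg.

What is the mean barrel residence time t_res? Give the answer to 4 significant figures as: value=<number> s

Convert throughput: Q = 40.2 kg/h = 40.2/3600 = 0.0111667 kg/s
t_res = M / Q_s = 6.90 ÷ 0.0111667 = 617.91 s

value=617.9 s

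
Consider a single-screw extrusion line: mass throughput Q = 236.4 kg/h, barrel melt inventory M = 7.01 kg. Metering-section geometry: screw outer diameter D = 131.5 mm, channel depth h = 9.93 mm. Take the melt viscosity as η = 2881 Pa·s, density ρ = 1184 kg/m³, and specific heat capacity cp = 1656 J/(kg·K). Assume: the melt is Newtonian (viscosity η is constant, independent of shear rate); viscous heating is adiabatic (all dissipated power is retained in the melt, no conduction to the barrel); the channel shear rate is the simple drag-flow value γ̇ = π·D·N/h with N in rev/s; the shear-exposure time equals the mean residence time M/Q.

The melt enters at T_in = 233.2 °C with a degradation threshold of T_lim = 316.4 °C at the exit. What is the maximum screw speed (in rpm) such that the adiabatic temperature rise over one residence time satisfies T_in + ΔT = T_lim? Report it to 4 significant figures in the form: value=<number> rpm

value=33.22 rpm

Throughput in SI: Q_s = 236.4 kg/h ÷ 3600 s/h = 0.0656667 kg/s
t_res = M / Q_s = 7.01 / 0.0656667 = 106.751 s
D = 131.5 mm = 0.1315 m;  h = 9.93 mm = 0.00993 m
ΔT_a = T_lim − T_in = 316.4 − 233.2 = 83.2 K
Invert ΔT = ηγ̇²t_res/(ρcp) for γ̇: γ̇_max² = ΔT_a ρ cp / (η t_res) = 83.2·1184·1656 / (2881·106.751) = 530.419 s⁻²
Take the square root: γ̇_max = √(530.419) = 23.0308 s⁻¹
Solve γ̇ = πDN/h for N: N_max = γ̇_max·h/(π·D) = 23.0308 × 0.00993 / (π × 0.1315) = 0.553584 rev/s = 33.215 rpm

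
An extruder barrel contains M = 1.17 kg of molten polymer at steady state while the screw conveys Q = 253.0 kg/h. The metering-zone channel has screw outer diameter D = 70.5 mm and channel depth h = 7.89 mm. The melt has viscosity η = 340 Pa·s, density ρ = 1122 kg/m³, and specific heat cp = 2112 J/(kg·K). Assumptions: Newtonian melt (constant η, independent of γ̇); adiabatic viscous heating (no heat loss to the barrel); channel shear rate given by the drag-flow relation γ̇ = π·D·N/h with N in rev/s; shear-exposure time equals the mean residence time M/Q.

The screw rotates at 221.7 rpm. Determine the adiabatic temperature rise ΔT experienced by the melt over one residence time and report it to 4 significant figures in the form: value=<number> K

value=25.70 K

Convert throughput: Q = 253.0 kg/h = 253.0/3600 = 0.0702778 kg/s
t_res = M / Q_s = 1.17 / 0.0702778 = 16.6482 s
D = 70.5 mm = 0.0705 m;  h = 7.89 mm = 0.00789 m;  N = 221.7 rpm / 60 = 3.695 rev/s
γ̇ = π D N / h = (π)(0.0705)(3.695) / 0.00789 = 103.723 s⁻¹
Adiabatic rise: ΔT = η γ̇² t_res / (ρ cp) = 340·(103.723)²·16.6482 / (1122·2112) = 25.6988 K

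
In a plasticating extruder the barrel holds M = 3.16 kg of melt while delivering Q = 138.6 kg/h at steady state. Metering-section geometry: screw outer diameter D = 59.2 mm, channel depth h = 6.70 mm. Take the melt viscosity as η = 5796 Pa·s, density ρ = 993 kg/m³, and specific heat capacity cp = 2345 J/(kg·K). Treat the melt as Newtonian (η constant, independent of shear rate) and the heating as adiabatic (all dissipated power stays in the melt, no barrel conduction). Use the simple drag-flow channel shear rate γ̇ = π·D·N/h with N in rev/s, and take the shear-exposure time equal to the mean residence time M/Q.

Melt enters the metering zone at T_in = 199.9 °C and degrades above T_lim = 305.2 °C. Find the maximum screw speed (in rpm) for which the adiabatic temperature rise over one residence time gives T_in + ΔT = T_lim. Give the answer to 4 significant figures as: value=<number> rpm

value=49.07 rpm

Q_s = Q / 3600 = 138.6 / 3600 = 0.0385 kg/s
t_res = M / Q_s = 3.16 / 0.0385 = 82.0779 s
Geometry in SI: D = 59.2 mm → 0.0592 m, h = 6.70 mm → 0.0067 m
Allowable rise: ΔT_a = T_lim − T_in = 305.2 − 199.9 = 105.3 K
γ̇_max² = ΔT_a·ρ·cp/(η·t_res) = 105.3·993·2345/(5796·82.0779) = 515.425 s⁻²
γ̇_max = √515.425 = 22.703 s⁻¹
N_max = γ̇_max·h / (π·D) = 22.703 · 0.0067 / (π · 0.0592) = 0.817873 rev/s = 49.0724 rpm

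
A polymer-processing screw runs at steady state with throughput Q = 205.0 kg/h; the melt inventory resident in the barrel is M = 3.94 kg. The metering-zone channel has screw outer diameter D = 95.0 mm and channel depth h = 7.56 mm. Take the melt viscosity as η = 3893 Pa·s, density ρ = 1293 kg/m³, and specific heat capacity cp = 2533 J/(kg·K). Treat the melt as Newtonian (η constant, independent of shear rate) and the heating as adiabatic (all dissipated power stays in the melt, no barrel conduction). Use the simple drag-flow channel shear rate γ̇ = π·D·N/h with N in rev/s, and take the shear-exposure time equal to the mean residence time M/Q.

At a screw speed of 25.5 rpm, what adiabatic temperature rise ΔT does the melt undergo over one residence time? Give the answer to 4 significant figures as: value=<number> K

Convert throughput: Q = 205.0 kg/h = 205.0/3600 = 0.0569444 kg/s
t_res = M / Q_s = 3.94 ÷ 0.0569444 = 69.1902 s
Geometry in metres: D = 95.0 mm → 0.095 m, h = 7.56 mm → 0.00756 m; screw speed N = 25.5 rpm = 0.425 rev/s
γ̇ = π·D·N / h = π · 0.095 · 0.425 / 0.00756 = 16.778 s⁻¹
ΔT = η·γ̇²·t_res / (ρ·cp) = 3893 · (16.778)² · 69.1902 / (1293 · 2533) = 23.1514 K

value=23.15 K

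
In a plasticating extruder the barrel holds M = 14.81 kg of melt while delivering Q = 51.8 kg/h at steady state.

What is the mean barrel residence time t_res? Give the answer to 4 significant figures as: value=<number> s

Convert throughput: Q = 51.8 kg/h = 51.8/3600 = 0.0143889 kg/s
t_res = M / Q_s = 14.81 / 0.0143889 = 1029.27 s

value=1029. s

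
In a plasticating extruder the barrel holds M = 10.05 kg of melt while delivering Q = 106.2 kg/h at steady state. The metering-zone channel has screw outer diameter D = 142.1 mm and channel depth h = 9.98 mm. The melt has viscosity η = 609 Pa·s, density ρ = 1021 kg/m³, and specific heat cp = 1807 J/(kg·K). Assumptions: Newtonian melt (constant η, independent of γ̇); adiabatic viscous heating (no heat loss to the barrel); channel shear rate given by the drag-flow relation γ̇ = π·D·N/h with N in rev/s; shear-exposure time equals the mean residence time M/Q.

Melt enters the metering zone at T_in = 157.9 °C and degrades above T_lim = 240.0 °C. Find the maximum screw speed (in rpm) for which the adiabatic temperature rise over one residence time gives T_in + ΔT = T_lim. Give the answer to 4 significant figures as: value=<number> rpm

value=36.24 rpm

Q_s = Q / 3600 = 106.2 / 3600 = 0.0295 kg/s
t_res = M / Q_s = 10.05 ÷ 0.0295 = 340.678 s
Geometry in SI: D = 142.1 mm → 0.1421 m, h = 9.98 mm → 0.00998 m
ΔT_a = T_lim − T_in = 240.0 − 157.9 = 82.1 K
Invert ΔT = ηγ̇²t_res/(ρcp) for γ̇: γ̇_max² = ΔT_a ρ cp / (η t_res) = 82.1·1021·1807 / (609·340.678) = 730.072 s⁻²
Take the square root: γ̇_max = √(730.072) = 27.0198 s⁻¹
N_max = γ̇_max·h / (π·D) = 27.0198 · 0.00998 / (π · 0.1421) = 0.604045 rev/s = 36.2427 rpm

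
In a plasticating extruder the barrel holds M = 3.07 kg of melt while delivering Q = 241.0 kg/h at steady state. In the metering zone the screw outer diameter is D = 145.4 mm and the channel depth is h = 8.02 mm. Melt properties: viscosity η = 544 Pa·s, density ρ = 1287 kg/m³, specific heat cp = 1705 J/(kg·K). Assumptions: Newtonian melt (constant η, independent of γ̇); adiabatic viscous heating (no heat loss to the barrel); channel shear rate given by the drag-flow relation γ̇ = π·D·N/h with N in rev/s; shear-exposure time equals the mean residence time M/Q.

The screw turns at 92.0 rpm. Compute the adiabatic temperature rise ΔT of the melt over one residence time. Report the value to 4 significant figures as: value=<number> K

Q_s = Q / 3600 = 241.0 / 3600 = 0.0669444 kg/s
t_res = M / Q_s = 3.07 ÷ 0.0669444 = 45.8589 s
D = 145.4 mm = 0.1454 m;  h = 8.02 mm = 0.00802 m;  N = 92.0 rpm / 60 = 1.53333 rev/s
γ̇ = π·D·N / h = π · 0.1454 · 1.53333 / 0.00802 = 87.3326 s⁻¹
ΔT = η·γ̇²·t_res / (ρ·cp) = 544 · (87.3326)² · 45.8589 / (1287 · 1705) = 86.7107 K

value=86.71 K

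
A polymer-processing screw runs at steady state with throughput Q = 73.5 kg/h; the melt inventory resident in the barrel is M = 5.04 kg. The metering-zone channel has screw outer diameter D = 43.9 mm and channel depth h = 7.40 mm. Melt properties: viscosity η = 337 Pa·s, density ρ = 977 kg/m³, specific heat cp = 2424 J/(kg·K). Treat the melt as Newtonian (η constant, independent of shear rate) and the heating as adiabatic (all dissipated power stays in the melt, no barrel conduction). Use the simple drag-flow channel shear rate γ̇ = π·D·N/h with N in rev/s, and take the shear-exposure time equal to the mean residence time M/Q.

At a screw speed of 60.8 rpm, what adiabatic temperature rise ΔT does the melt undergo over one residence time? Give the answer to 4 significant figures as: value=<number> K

Throughput in SI: Q_s = 73.5 kg/h ÷ 3600 s/h = 0.0204167 kg/s
Mean residence time: t_res = M/Q_s = 5.04 kg / 0.0204167 kg/s = 246.857 s
Geometry in metres: D = 43.9 mm → 0.0439 m, h = 7.40 mm → 0.0074 m; screw speed N = 60.8 rpm = 1.01333 rev/s
γ̇ = π·D·N / h = π · 0.0439 · 1.01333 / 0.0074 = 18.8858 s⁻¹
Adiabatic rise: ΔT = η γ̇² t_res / (ρ cp) = 337·(18.8858)²·246.857 / (977·2424) = 12.5291 K

value=12.53 K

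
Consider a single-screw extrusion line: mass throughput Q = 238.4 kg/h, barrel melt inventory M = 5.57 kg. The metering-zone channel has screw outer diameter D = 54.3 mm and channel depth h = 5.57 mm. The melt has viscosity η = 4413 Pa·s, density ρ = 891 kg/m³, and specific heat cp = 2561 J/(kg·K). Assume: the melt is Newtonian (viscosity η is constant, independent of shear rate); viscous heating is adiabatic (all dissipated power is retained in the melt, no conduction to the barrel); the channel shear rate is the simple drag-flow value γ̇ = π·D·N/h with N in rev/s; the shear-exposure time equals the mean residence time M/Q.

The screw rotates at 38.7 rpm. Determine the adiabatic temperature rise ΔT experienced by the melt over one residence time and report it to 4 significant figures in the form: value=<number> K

Throughput in SI: Q_s = 238.4 kg/h ÷ 3600 s/h = 0.0662222 kg/s
t_res = M / Q_s = 5.57 ÷ 0.0662222 = 84.1107 s
Convert to SI: D = 0.0543 m, h = 0.00557 m, N = 38.7/60 = 0.645 rev/s
γ̇ = π D N / h = (π)(0.0543)(0.645) / 0.00557 = 19.754 s⁻¹
ΔT = η·γ̇²·t_res / (ρ·cp) = 4413 · (19.754)² · 84.1107 / (891 · 2561) = 63.4756 K

value=63.48 K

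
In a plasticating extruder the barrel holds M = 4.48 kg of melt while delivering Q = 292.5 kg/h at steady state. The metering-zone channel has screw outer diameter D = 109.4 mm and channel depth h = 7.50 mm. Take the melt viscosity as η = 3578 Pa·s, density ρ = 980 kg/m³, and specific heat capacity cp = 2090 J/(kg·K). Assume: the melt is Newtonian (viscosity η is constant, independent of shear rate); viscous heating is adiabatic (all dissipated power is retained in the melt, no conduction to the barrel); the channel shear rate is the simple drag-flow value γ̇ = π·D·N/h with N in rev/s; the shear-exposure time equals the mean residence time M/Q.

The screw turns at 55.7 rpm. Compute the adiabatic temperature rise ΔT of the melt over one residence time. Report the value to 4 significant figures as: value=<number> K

Q_s = Q / 3600 = 292.5 / 3600 = 0.08125 kg/s
Mean residence time: t_res = M/Q_s = 4.48 kg / 0.08125 kg/s = 55.1385 s
Convert to SI: D = 0.1094 m, h = 0.0075 m, N = 55.7/60 = 0.928333 rev/s
γ̇ = π D N / h = (π)(0.1094)(0.928333) / 0.0075 = 42.5412 s⁻¹
ΔT = η·γ̇²·t_res/(ρ·cp) = [3578 × 42.5412² × 55.1385] / [980 × 2090] = 174.318 K

value=174.3 K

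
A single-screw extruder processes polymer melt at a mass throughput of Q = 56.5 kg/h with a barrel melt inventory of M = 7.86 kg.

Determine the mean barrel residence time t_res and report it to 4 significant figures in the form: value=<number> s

value=500.8 s

Throughput in SI: Q_s = 56.5 kg/h ÷ 3600 s/h = 0.0156944 kg/s
t_res = M / Q_s = 7.86 / 0.0156944 = 500.814 s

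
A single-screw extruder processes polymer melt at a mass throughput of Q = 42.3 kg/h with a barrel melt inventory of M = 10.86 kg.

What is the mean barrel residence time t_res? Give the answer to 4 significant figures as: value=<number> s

Throughput in SI: Q_s = 42.3 kg/h ÷ 3600 s/h = 0.01175 kg/s
t_res = M / Q_s = 10.86 / 0.01175 = 924.255 s

value=924.3 s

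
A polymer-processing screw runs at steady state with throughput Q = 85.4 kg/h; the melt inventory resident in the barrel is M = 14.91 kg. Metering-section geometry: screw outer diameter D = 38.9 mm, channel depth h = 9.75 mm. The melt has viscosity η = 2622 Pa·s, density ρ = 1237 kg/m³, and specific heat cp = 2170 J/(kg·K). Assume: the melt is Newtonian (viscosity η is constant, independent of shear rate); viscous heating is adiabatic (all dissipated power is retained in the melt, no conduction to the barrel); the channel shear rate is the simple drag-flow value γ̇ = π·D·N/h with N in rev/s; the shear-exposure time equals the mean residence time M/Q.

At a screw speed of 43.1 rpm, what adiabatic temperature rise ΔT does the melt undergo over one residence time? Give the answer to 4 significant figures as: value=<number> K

Convert throughput: Q = 85.4 kg/h = 85.4/3600 = 0.0237222 kg/s
t_res = M / Q_s = 14.91 / 0.0237222 = 628.525 s
Geometry in metres: D = 38.9 mm → 0.0389 m, h = 9.75 mm → 0.00975 m; screw speed N = 43.1 rpm = 0.718333 rev/s
γ̇ = π·D·N / h = π · 0.0389 · 0.718333 / 0.00975 = 9.0037 s⁻¹
ΔT = η·γ̇²·t_res / (ρ·cp) = 2622 · (9.0037)² · 628.525 / (1237 · 2170) = 49.77 K

value=49.77 K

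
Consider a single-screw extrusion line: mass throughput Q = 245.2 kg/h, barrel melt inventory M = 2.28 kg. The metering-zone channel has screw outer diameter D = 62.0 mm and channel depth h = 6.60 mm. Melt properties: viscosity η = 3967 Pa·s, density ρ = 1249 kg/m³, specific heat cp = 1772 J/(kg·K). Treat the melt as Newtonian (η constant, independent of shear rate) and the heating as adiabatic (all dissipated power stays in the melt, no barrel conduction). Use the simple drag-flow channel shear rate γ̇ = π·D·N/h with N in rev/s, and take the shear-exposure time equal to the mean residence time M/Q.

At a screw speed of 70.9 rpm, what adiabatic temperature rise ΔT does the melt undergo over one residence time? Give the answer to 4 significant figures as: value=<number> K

Convert throughput: Q = 245.2 kg/h = 245.2/3600 = 0.0681111 kg/s
Mean residence time: t_res = M/Q_s = 2.28 kg / 0.0681111 kg/s = 33.4747 s
Convert to SI: D = 0.062 m, h = 0.0066 m, N = 70.9/60 = 1.18167 rev/s
Shear rate: γ̇ = πDN/h = π·0.062·1.18167/0.0066 = 34.8733 s⁻¹
ΔT = η·γ̇²·t_res / (ρ·cp) = 3967 · (34.8733)² · 33.4747 / (1249 · 1772) = 72.969 K

value=72.97 K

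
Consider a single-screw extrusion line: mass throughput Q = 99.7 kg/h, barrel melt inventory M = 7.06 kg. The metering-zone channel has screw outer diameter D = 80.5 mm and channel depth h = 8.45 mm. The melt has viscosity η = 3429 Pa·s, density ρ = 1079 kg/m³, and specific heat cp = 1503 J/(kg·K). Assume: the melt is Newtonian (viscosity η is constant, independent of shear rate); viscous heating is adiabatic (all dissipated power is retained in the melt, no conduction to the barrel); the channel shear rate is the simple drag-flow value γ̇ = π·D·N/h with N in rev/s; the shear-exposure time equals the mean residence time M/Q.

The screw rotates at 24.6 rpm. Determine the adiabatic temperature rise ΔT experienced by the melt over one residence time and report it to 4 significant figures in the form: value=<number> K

value=81.16 K

Q_s = Q / 3600 = 99.7 / 3600 = 0.0276944 kg/s
t_res = M / Q_s = 7.06 / 0.0276944 = 254.925 s
Geometry in metres: D = 80.5 mm → 0.0805 m, h = 8.45 mm → 0.00845 m; screw speed N = 24.6 rpm = 0.41 rev/s
Shear rate: γ̇ = πDN/h = π·0.0805·0.41/0.00845 = 12.2708 s⁻¹
Adiabatic rise: ΔT = η γ̇² t_res / (ρ cp) = 3429·(12.2708)²·254.925 / (1079·1503) = 81.1605 K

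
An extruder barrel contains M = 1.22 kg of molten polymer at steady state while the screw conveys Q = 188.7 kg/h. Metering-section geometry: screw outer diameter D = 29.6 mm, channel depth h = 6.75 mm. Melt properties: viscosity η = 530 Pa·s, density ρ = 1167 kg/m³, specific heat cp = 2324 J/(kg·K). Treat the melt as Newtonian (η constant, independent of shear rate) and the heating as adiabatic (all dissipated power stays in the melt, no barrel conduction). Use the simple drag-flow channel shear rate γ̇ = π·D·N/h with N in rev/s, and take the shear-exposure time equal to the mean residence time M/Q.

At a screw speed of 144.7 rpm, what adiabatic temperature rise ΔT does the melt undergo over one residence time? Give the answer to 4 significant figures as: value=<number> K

value=5.021 K

Convert throughput: Q = 188.7 kg/h = 188.7/3600 = 0.0524167 kg/s
t_res = M / Q_s = 1.22 ÷ 0.0524167 = 23.275 s
D = 29.6 mm = 0.0296 m;  h = 6.75 mm = 0.00675 m;  N = 144.7 rpm / 60 = 2.41167 rev/s
γ̇ = π D N / h = (π)(0.0296)(2.41167) / 0.00675 = 33.2242 s⁻¹
ΔT = η·γ̇²·t_res / (ρ·cp) = 530 · (33.2242)² · 23.275 / (1167 · 2324) = 5.02076 K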